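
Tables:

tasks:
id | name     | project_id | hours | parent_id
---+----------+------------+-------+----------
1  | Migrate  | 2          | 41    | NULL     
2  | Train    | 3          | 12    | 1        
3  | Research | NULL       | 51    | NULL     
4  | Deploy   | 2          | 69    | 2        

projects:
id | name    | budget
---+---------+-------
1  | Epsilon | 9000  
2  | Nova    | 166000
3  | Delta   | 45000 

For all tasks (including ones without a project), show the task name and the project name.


LEFT JOIN keeps every row from tasks (the left table); where project_id has no match in projects, the project columns become NULL. Walk through each task:
  - task 1 (Migrate): project_id=2 -> matches Nova
  - task 2 (Train): project_id=3 -> matches Delta
  - task 3 (Research): project_id=NULL, no match -> kept with NULL
  - task 4 (Deploy): project_id=2 -> matches Nova
All 4 rows appear; 1 has NULL project.

SQL:
SELECT a.name, b.name AS project
FROM tasks a
LEFT JOIN projects b ON a.project_id = b.id

Result:
name     | project
---------+--------
Migrate  | Nova   
Train    | Delta  
Research | NULL   
Deploy   | Nova   


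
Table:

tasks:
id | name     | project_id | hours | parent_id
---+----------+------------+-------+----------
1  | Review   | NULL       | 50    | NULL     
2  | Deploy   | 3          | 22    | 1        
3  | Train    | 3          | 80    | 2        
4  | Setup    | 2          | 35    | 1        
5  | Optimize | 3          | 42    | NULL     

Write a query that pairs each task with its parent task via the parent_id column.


This is a self-join: tasks is joined to a second copy of itself, matching each row's parent_id to another row's id. Use LEFT JOIN so rows with parent_id=NULL are kept.
  - task 1 (Review): parent_id=NULL -> NULL
  - task 2 (Deploy): parent_id=1 -> Review
  - task 3 (Train): parent_id=2 -> Deploy
  - task 4 (Setup): parent_id=1 -> Review
  - task 5 (Optimize): parent_id=NULL -> NULL

SQL:
SELECT a.name AS item, b.name AS parent
FROM tasks a
LEFT JOIN tasks b ON a.parent_id = b.id

Result:
item     | parent
---------+-------
Review   | NULL  
Deploy   | Review
Train    | Deploy
Setup    | Review
Optimize | NULL  


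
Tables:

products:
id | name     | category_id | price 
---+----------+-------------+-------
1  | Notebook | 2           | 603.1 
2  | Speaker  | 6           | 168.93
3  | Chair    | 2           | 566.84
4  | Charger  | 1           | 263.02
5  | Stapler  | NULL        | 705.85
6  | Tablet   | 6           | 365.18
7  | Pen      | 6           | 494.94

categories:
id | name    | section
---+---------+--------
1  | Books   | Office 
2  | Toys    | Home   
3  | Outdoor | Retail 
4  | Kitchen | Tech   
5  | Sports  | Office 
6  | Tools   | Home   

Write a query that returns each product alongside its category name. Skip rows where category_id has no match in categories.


INNER JOIN keeps only products rows whose category_id matches an id in categories. Walk through each product:
  - product 1 (Notebook): category_id=2 -> matches Toys
  - product 2 (Speaker): category_id=6 -> matches Tools
  - product 3 (Chair): category_id=2 -> matches Toys
  - product 4 (Charger): category_id=1 -> matches Books
  - product 5 (Stapler): category_id=NULL, no match -> dropped
  - product 6 (Tablet): category_id=6 -> matches Tools
  - product 7 (Pen): category_id=6 -> matches Tools
So 1 of 7 rows is dropped.

SQL:
SELECT a.name, b.name AS category
FROM products a
INNER JOIN categories b ON a.category_id = b.id

Result:
name     | category
---------+---------
Notebook | Toys    
Speaker  | Tools   
Chair    | Toys    
Charger  | Books   
Tablet   | Tools   
Pen      | Tools   


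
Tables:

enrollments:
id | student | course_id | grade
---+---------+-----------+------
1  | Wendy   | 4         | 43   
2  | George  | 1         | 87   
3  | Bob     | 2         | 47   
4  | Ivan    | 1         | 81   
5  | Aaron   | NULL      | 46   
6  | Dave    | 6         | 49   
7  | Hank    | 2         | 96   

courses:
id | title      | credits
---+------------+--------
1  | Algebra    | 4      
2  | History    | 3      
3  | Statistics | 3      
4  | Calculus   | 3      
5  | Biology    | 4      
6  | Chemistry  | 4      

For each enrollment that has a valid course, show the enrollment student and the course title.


INNER JOIN keeps only enrollments rows whose course_id matches an id in courses. Walk through each enrollment:
  - enrollment 1 (Wendy): course_id=4 -> matches Calculus
  - enrollment 2 (George): course_id=1 -> matches Algebra
  - enrollment 3 (Bob): course_id=2 -> matches History
  - enrollment 4 (Ivan): course_id=1 -> matches Algebra
  - enrollment 5 (Aaron): course_id=NULL, no match -> dropped
  - enrollment 6 (Dave): course_id=6 -> matches Chemistry
  - enrollment 7 (Hank): course_id=2 -> matches History
So 1 of 7 rows is dropped.

SQL:
SELECT a.student, b.title AS course
FROM enrollments a
INNER JOIN courses b ON a.course_id = b.id

Result:
student | course   
--------+----------
Wendy   | Calculus 
George  | Algebra  
Bob     | History  
Ivan    | Algebra  
Dave    | Chemistry
Hank    | History  


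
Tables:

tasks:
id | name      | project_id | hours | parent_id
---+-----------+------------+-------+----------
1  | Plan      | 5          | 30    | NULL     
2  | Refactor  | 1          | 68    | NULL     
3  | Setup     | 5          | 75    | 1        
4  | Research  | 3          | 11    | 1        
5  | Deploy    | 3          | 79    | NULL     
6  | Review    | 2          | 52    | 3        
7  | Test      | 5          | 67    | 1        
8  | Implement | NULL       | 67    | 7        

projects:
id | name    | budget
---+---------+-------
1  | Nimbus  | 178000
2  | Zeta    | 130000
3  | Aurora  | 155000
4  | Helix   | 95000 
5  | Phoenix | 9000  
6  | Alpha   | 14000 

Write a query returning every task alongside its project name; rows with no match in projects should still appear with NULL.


LEFT JOIN keeps every row from tasks (the left table); where project_id has no match in projects, the project columns become NULL. Walk through each task:
  - task 1 (Plan): project_id=5 -> matches Phoenix
  - task 2 (Refactor): project_id=1 -> matches Nimbus
  - task 3 (Setup): project_id=5 -> matches Phoenix
  - task 4 (Research): project_id=3 -> matches Aurora
  - task 5 (Deploy): project_id=3 -> matches Aurora
  - task 6 (Review): project_id=2 -> matches Zeta
  - task 7 (Test): project_id=5 -> matches Phoenix
  - task 8 (Implement): project_id=NULL, no match -> kept with NULL
All 8 rows appear; 1 has NULL project.

SQL:
SELECT a.name, b.name AS project
FROM tasks a
LEFT JOIN projects b ON a.project_id = b.id

Result:
name      | project
----------+--------
Plan      | Phoenix
Refactor  | Nimbus 
Setup     | Phoenix
Research  | Aurora 
Deploy    | Aurora 
Review    | Zeta   
Test      | Phoenix
Implement | NULL   


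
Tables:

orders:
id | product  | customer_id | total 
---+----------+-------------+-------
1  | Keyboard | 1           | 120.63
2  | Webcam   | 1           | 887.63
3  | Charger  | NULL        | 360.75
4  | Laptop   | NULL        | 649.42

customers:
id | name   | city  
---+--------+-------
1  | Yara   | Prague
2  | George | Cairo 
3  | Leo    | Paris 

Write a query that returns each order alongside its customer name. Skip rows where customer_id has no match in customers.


INNER JOIN keeps only orders rows whose customer_id matches an id in customers. Walk through each order:
  - order 1 (Keyboard): customer_id=1 -> matches Yara
  - order 2 (Webcam): customer_id=1 -> matches Yara
  - order 3 (Charger): customer_id=NULL, no match -> dropped
  - order 4 (Laptop): customer_id=NULL, no match -> dropped
So 2 of 4 rows are dropped.

SQL:
SELECT a.product, b.name AS customer
FROM orders a
INNER JOIN customers b ON a.customer_id = b.id

Result:
product  | customer
---------+---------
Keyboard | Yara    
Webcam   | Yara    


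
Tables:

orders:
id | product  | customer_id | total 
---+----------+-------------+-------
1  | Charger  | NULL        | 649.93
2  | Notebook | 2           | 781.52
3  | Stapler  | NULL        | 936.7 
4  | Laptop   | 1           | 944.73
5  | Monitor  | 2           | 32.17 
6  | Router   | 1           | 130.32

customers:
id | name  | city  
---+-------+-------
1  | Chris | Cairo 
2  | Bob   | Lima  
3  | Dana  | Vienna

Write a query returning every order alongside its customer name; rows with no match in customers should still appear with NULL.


LEFT JOIN keeps every row from orders (the left table); where customer_id has no match in customers, the customer columns become NULL. Walk through each order:
  - order 1 (Charger): customer_id=NULL, no match -> kept with NULL
  - order 2 (Notebook): customer_id=2 -> matches Bob
  - order 3 (Stapler): customer_id=NULL, no match -> kept with NULL
  - order 4 (Laptop): customer_id=1 -> matches Chris
  - order 5 (Monitor): customer_id=2 -> matches Bob
  - order 6 (Router): customer_id=1 -> matches Chris
All 6 rows appear; 2 have NULL customer.

SQL:
SELECT a.product, b.name AS customer
FROM orders a
LEFT JOIN customers b ON a.customer_id = b.id

Result:
product  | customer
---------+---------
Charger  | NULL    
Notebook | Bob     
Stapler  | NULL    
Laptop   | Chris   
Monitor  | Bob     
Router   | Chris   


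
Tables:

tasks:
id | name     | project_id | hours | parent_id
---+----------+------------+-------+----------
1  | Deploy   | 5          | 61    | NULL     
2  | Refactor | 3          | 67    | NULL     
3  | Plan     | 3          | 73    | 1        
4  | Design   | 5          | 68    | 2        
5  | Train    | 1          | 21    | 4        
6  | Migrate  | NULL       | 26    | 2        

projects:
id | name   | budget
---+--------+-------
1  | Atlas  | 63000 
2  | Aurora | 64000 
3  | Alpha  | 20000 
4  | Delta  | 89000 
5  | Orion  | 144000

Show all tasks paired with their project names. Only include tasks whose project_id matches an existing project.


INNER JOIN keeps only tasks rows whose project_id matches an id in projects. Walk through each task:
  - task 1 (Deploy): project_id=5 -> matches Orion
  - task 2 (Refactor): project_id=3 -> matches Alpha
  - task 3 (Plan): project_id=3 -> matches Alpha
  - task 4 (Design): project_id=5 -> matches Orion
  - task 5 (Train): project_id=1 -> matches Atlas
  - task 6 (Migrate): project_id=NULL, no match -> dropped
So 1 of 6 rows is dropped.

SQL:
SELECT a.name, b.name AS project
FROM tasks a
INNER JOIN projects b ON a.project_id = b.id

Result:
name     | project
---------+--------
Deploy   | Orion  
Refactor | Alpha  
Plan     | Alpha  
Design   | Orion  
Train    | Atlas  


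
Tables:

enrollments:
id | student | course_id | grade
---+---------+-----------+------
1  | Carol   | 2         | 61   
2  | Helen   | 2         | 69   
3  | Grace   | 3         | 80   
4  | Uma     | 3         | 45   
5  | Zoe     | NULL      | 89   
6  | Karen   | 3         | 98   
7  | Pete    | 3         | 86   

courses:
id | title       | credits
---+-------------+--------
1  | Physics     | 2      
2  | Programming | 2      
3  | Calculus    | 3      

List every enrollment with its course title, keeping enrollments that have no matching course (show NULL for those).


LEFT JOIN keeps every row from enrollments (the left table); where course_id has no match in courses, the course columns become NULL. Walk through each enrollment:
  - enrollment 1 (Carol): course_id=2 -> matches Programming
  - enrollment 2 (Helen): course_id=2 -> matches Programming
  - enrollment 3 (Grace): course_id=3 -> matches Calculus
  - enrollment 4 (Uma): course_id=3 -> matches Calculus
  - enrollment 5 (Zoe): course_id=NULL, no match -> kept with NULL
  - enrollment 6 (Karen): course_id=3 -> matches Calculus
  - enrollment 7 (Pete): course_id=3 -> matches Calculus
All 7 rows appear; 1 has NULL course.

SQL:
SELECT a.student, b.title AS course
FROM enrollments a
LEFT JOIN courses b ON a.course_id = b.id

Result:
student | course     
--------+------------
Carol   | Programming
Helen   | Programming
Grace   | Calculus   
Uma     | Calculus   
Zoe     | NULL       
Karen   | Calculus   
Pete    | Calculus   


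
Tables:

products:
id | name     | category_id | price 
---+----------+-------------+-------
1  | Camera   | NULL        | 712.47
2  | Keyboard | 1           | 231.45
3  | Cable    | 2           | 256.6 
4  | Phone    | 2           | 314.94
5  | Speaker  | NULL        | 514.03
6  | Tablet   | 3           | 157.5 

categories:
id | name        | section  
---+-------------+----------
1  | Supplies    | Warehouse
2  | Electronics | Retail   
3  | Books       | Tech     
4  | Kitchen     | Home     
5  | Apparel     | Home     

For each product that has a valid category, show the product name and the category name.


INNER JOIN keeps only products rows whose category_id matches an id in categories. Walk through each product:
  - product 1 (Camera): category_id=NULL, no match -> dropped
  - product 2 (Keyboard): category_id=1 -> matches Supplies
  - product 3 (Cable): category_id=2 -> matches Electronics
  - product 4 (Phone): category_id=2 -> matches Electronics
  - product 5 (Speaker): category_id=NULL, no match -> dropped
  - product 6 (Tablet): category_id=3 -> matches Books
So 2 of 6 rows are dropped.

SQL:
SELECT a.name, b.name AS category
FROM products a
INNER JOIN categories b ON a.category_id = b.id

Result:
name     | category   
---------+------------
Keyboard | Supplies   
Cable    | Electronics
Phone    | Electronics
Tablet   | Books      


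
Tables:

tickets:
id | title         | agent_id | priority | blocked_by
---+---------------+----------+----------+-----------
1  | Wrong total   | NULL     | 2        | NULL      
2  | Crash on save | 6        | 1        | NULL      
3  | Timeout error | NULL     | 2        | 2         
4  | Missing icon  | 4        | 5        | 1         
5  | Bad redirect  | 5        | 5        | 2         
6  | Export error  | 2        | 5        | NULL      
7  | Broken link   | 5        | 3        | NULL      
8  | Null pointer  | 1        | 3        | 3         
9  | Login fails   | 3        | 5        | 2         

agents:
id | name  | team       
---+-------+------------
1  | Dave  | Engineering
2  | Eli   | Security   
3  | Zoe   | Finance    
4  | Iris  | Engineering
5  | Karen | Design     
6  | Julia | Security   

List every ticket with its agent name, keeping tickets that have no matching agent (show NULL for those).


LEFT JOIN keeps every row from tickets (the left table); where agent_id has no match in agents, the agent columns become NULL. Walk through each ticket:
  - ticket 1 (Wrong total): agent_id=NULL, no match -> kept with NULL
  - ticket 2 (Crash on save): agent_id=6 -> matches Julia
  - ticket 3 (Timeout error): agent_id=NULL, no match -> kept with NULL
  - ticket 4 (Missing icon): agent_id=4 -> matches Iris
  - ticket 5 (Bad redirect): agent_id=5 -> matches Karen
  - ticket 6 (Export error): agent_id=2 -> matches Eli
  - ticket 7 (Broken link): agent_id=5 -> matches Karen
  - ticket 8 (Null pointer): agent_id=1 -> matches Dave
  - ticket 9 (Login fails): agent_id=3 -> matches Zoe
All 9 rows appear; 2 have NULL agent.

SQL:
SELECT a.title, b.name AS agent
FROM tickets a
LEFT JOIN agents b ON a.agent_id = b.id

Result:
title         | agent
--------------+------
Wrong total   | NULL 
Crash on save | Julia
Timeout error | NULL 
Missing icon  | Iris 
Bad redirect  | Karen
Export error  | Eli  
Broken link   | Karen
Null pointer  | Dave 
Login fails   | Zoe  


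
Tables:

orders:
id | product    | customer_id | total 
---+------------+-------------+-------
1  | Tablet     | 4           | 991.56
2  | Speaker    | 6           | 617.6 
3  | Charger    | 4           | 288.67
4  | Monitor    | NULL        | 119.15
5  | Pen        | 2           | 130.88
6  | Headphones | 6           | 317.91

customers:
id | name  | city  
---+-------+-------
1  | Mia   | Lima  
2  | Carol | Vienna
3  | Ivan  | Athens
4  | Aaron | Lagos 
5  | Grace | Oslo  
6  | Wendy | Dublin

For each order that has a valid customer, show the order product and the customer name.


INNER JOIN keeps only orders rows whose customer_id matches an id in customers. Walk through each order:
  - order 1 (Tablet): customer_id=4 -> matches Aaron
  - order 2 (Speaker): customer_id=6 -> matches Wendy
  - order 3 (Charger): customer_id=4 -> matches Aaron
  - order 4 (Monitor): customer_id=NULL, no match -> dropped
  - order 5 (Pen): customer_id=2 -> matches Carol
  - order 6 (Headphones): customer_id=6 -> matches Wendy
So 1 of 6 rows is dropped.

SQL:
SELECT a.product, b.name AS customer
FROM orders a
INNER JOIN customers b ON a.customer_id = b.id

Result:
product    | customer
-----------+---------
Tablet     | Aaron   
Speaker    | Wendy   
Charger    | Aaron   
Pen        | Carol   
Headphones | Wendy   


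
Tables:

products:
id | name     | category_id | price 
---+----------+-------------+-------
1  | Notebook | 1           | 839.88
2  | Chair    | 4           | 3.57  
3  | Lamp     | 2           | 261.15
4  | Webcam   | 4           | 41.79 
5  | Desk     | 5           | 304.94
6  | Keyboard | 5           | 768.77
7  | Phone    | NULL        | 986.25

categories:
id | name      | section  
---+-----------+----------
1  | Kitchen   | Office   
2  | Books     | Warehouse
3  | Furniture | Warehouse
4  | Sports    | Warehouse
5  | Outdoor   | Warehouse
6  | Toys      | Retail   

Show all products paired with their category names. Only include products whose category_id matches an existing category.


INNER JOIN keeps only products rows whose category_id matches an id in categories. Walk through each product:
  - product 1 (Notebook): category_id=1 -> matches Kitchen
  - product 2 (Chair): category_id=4 -> matches Sports
  - product 3 (Lamp): category_id=2 -> matches Books
  - product 4 (Webcam): category_id=4 -> matches Sports
  - product 5 (Desk): category_id=5 -> matches Outdoor
  - product 6 (Keyboard): category_id=5 -> matches Outdoor
  - product 7 (Phone): category_id=NULL, no match -> dropped
So 1 of 7 rows is dropped.

SQL:
SELECT a.name, b.name AS category
FROM products a
INNER JOIN categories b ON a.category_id = b.id

Result:
name     | category
---------+---------
Notebook | Kitchen 
Chair    | Sports  
Lamp     | Books   
Webcam   | Sports  
Desk     | Outdoor 
Keyboard | Outdoor 


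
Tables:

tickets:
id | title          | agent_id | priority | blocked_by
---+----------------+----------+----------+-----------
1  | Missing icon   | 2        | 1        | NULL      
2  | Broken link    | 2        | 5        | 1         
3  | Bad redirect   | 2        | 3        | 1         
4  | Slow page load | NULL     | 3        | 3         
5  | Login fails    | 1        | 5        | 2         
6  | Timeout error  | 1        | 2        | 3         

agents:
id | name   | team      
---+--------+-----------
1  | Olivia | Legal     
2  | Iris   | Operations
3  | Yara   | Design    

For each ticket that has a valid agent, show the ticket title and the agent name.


INNER JOIN keeps only tickets rows whose agent_id matches an id in agents. Walk through each ticket:
  - ticket 1 (Missing icon): agent_id=2 -> matches Iris
  - ticket 2 (Broken link): agent_id=2 -> matches Iris
  - ticket 3 (Bad redirect): agent_id=2 -> matches Iris
  - ticket 4 (Slow page load): agent_id=NULL, no match -> dropped
  - ticket 5 (Login fails): agent_id=1 -> matches Olivia
  - ticket 6 (Timeout error): agent_id=1 -> matches Olivia
So 1 of 6 rows is dropped.

SQL:
SELECT a.title, b.name AS agent
FROM tickets a
INNER JOIN agents b ON a.agent_id = b.id

Result:
title         | agent 
--------------+-------
Missing icon  | Iris  
Broken link   | Iris  
Bad redirect  | Iris  
Login fails   | Olivia
Timeout error | Olivia


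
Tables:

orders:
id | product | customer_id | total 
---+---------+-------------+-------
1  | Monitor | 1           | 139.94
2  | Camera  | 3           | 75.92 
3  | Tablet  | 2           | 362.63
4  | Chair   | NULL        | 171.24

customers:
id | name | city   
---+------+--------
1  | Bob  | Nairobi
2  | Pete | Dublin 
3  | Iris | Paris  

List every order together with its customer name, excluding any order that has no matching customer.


INNER JOIN keeps only orders rows whose customer_id matches an id in customers. Walk through each order:
  - order 1 (Monitor): customer_id=1 -> matches Bob
  - order 2 (Camera): customer_id=3 -> matches Iris
  - order 3 (Tablet): customer_id=2 -> matches Pete
  - order 4 (Chair): customer_id=NULL, no match -> dropped
So 1 of 4 rows is dropped.

SQL:
SELECT a.product, b.name AS customer
FROM orders a
INNER JOIN customers b ON a.customer_id = b.id

Result:
product | customer
--------+---------
Monitor | Bob     
Camera  | Iris    
Tablet  | Pete    


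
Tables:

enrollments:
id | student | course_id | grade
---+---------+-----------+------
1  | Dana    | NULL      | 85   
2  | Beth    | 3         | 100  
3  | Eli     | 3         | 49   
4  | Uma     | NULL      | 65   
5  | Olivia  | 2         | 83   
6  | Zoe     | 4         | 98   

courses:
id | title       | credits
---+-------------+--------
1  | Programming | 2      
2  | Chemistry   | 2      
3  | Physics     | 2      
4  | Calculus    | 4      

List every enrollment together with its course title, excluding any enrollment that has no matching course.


INNER JOIN keeps only enrollments rows whose course_id matches an id in courses. Walk through each enrollment:
  - enrollment 1 (Dana): course_id=NULL, no match -> dropped
  - enrollment 2 (Beth): course_id=3 -> matches Physics
  - enrollment 3 (Eli): course_id=3 -> matches Physics
  - enrollment 4 (Uma): course_id=NULL, no match -> dropped
  - enrollment 5 (Olivia): course_id=2 -> matches Chemistry
  - enrollment 6 (Zoe): course_id=4 -> matches Calculus
So 2 of 6 rows are dropped.

SQL:
SELECT a.student, b.title AS course
FROM enrollments a
INNER JOIN courses b ON a.course_id = b.id

Result:
student | course   
--------+----------
Beth    | Physics  
Eli     | Physics  
Olivia  | Chemistry
Zoe     | Calculus 


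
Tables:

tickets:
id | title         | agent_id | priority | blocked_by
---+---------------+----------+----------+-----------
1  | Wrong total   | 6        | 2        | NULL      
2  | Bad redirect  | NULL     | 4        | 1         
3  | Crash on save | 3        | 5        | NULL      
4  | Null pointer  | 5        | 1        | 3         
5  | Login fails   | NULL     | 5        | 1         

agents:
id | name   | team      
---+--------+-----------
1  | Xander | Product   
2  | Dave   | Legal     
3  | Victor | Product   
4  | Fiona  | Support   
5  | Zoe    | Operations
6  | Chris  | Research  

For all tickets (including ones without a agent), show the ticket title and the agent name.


LEFT JOIN keeps every row from tickets (the left table); where agent_id has no match in agents, the agent columns become NULL. Walk through each ticket:
  - ticket 1 (Wrong total): agent_id=6 -> matches Chris
  - ticket 2 (Bad redirect): agent_id=NULL, no match -> kept with NULL
  - ticket 3 (Crash on save): agent_id=3 -> matches Victor
  - ticket 4 (Null pointer): agent_id=5 -> matches Zoe
  - ticket 5 (Login fails): agent_id=NULL, no match -> kept with NULL
All 5 rows appear; 2 have NULL agent.

SQL:
SELECT a.title, b.name AS agent
FROM tickets a
LEFT JOIN agents b ON a.agent_id = b.id

Result:
title         | agent 
--------------+-------
Wrong total   | Chris 
Bad redirect  | NULL  
Crash on save | Victor
Null pointer  | Zoe   
Login fails   | NULL  


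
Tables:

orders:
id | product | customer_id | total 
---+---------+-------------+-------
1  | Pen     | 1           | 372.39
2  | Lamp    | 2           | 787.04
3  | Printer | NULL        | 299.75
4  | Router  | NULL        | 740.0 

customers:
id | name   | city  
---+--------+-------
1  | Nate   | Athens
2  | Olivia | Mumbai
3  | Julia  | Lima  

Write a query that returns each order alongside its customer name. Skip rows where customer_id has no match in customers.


INNER JOIN keeps only orders rows whose customer_id matches an id in customers. Walk through each order:
  - order 1 (Pen): customer_id=1 -> matches Nate
  - order 2 (Lamp): customer_id=2 -> matches Olivia
  - order 3 (Printer): customer_id=NULL, no match -> dropped
  - order 4 (Router): customer_id=NULL, no match -> dropped
So 2 of 4 rows are dropped.

SQL:
SELECT a.product, b.name AS customer
FROM orders a
INNER JOIN customers b ON a.customer_id = b.id

Result:
product | customer
--------+---------
Pen     | Nate    
Lamp    | Olivia  


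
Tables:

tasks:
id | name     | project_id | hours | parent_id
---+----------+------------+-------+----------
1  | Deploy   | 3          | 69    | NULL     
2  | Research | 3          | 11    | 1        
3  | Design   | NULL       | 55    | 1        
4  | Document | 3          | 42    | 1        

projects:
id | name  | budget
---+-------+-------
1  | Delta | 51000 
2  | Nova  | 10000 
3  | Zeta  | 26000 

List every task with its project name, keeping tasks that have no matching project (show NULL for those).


LEFT JOIN keeps every row from tasks (the left table); where project_id has no match in projects, the project columns become NULL. Walk through each task:
  - task 1 (Deploy): project_id=3 -> matches Zeta
  - task 2 (Research): project_id=3 -> matches Zeta
  - task 3 (Design): project_id=NULL, no match -> kept with NULL
  - task 4 (Document): project_id=3 -> matches Zeta
All 4 rows appear; 1 has NULL project.

SQL:
SELECT a.name, b.name AS project
FROM tasks a
LEFT JOIN projects b ON a.project_id = b.id

Result:
name     | project
---------+--------
Deploy   | Zeta   
Research | Zeta   
Design   | NULL   
Document | Zeta   


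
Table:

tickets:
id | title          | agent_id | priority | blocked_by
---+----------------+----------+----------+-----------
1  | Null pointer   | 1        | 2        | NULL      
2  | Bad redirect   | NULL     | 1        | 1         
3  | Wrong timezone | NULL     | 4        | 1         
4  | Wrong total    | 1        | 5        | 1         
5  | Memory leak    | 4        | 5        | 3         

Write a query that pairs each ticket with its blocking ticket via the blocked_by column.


This is a self-join: tickets is joined to a second copy of itself, matching each row's blocked_by to another row's id. Use LEFT JOIN so rows with blocked_by=NULL are kept.
  - ticket 1 (Null pointer): blocked_by=NULL -> NULL
  - ticket 2 (Bad redirect): blocked_by=1 -> Null pointer
  - ticket 3 (Wrong timezone): blocked_by=1 -> Null pointer
  - ticket 4 (Wrong total): blocked_by=1 -> Null pointer
  - ticket 5 (Memory leak): blocked_by=3 -> Wrong timezone

SQL:
SELECT a.title AS item, b.title AS blocked_by
FROM tickets a
LEFT JOIN tickets b ON a.blocked_by = b.id

Result:
item           | blocked_by    
---------------+---------------
Null pointer   | NULL          
Bad redirect   | Null pointer  
Wrong timezone | Null pointer  
Wrong total    | Null pointer  
Memory leak    | Wrong timezone


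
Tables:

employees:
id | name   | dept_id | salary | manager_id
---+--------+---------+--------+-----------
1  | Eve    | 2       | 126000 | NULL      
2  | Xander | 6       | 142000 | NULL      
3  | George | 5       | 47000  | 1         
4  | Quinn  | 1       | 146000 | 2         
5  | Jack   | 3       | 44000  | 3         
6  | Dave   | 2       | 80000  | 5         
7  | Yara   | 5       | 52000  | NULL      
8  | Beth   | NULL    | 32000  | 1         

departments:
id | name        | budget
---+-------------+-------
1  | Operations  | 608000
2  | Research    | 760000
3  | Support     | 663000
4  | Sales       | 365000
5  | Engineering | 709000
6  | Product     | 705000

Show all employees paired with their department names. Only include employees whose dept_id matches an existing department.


INNER JOIN keeps only employees rows whose dept_id matches an id in departments. Walk through each employee:
  - employee 1 (Eve): dept_id=2 -> matches Research
  - employee 2 (Xander): dept_id=6 -> matches Product
  - employee 3 (George): dept_id=5 -> matches Engineering
  - employee 4 (Quinn): dept_id=1 -> matches Operations
  - employee 5 (Jack): dept_id=3 -> matches Support
  - employee 6 (Dave): dept_id=2 -> matches Research
  - employee 7 (Yara): dept_id=5 -> matches Engineering
  - employee 8 (Beth): dept_id=NULL, no match -> dropped
So 1 of 8 rows is dropped.

SQL:
SELECT a.name, b.name AS department
FROM employees a
INNER JOIN departments b ON a.dept_id = b.id

Result:
name   | department 
-------+------------
Eve    | Research   
Xander | Product    
George | Engineering
Quinn  | Operations 
Jack   | Support    
Dave   | Research   
Yara   | Engineering


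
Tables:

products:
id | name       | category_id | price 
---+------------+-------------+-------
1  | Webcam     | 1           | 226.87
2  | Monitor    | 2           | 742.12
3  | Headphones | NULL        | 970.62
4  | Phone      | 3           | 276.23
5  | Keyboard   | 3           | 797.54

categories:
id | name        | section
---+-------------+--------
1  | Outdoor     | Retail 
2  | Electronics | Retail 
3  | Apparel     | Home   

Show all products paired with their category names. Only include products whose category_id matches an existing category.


INNER JOIN keeps only products rows whose category_id matches an id in categories. Walk through each product:
  - product 1 (Webcam): category_id=1 -> matches Outdoor
  - product 2 (Monitor): category_id=2 -> matches Electronics
  - product 3 (Headphones): category_id=NULL, no match -> dropped
  - product 4 (Phone): category_id=3 -> matches Apparel
  - product 5 (Keyboard): category_id=3 -> matches Apparel
So 1 of 5 rows is dropped.

SQL:
SELECT a.name, b.name AS category
FROM products a
INNER JOIN categories b ON a.category_id = b.id

Result:
name     | category   
---------+------------
Webcam   | Outdoor    
Monitor  | Electronics
Phone    | Apparel    
Keyboard | Apparel    


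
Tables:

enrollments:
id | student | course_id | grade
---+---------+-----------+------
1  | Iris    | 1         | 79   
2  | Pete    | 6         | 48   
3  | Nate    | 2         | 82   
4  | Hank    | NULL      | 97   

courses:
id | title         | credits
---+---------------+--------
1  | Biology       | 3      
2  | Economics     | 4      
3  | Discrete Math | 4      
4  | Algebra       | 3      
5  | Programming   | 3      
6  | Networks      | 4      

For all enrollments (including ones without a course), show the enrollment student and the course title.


LEFT JOIN keeps every row from enrollments (the left table); where course_id has no match in courses, the course columns become NULL. Walk through each enrollment:
  - enrollment 1 (Iris): course_id=1 -> matches Biology
  - enrollment 2 (Pete): course_id=6 -> matches Networks
  - enrollment 3 (Nate): course_id=2 -> matches Economics
  - enrollment 4 (Hank): course_id=NULL, no match -> kept with NULL
All 4 rows appear; 1 has NULL course.

SQL:
SELECT a.student, b.title AS course
FROM enrollments a
LEFT JOIN courses b ON a.course_id = b.id

Result:
student | course   
--------+----------
Iris    | Biology  
Pete    | Networks 
Nate    | Economics
Hank    | NULL     


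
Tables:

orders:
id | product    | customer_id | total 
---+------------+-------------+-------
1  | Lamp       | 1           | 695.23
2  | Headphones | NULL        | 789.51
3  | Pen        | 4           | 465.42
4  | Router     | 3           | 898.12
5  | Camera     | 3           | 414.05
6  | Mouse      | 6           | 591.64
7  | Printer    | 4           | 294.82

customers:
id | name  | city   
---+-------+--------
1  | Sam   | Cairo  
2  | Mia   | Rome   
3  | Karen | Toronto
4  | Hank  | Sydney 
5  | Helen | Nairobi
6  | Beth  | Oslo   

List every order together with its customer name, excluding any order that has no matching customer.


INNER JOIN keeps only orders rows whose customer_id matches an id in customers. Walk through each order:
  - order 1 (Lamp): customer_id=1 -> matches Sam
  - order 2 (Headphones): customer_id=NULL, no match -> dropped
  - order 3 (Pen): customer_id=4 -> matches Hank
  - order 4 (Router): customer_id=3 -> matches Karen
  - order 5 (Camera): customer_id=3 -> matches Karen
  - order 6 (Mouse): customer_id=6 -> matches Beth
  - order 7 (Printer): customer_id=4 -> matches Hank
So 1 of 7 rows is dropped.

SQL:
SELECT a.product, b.name AS customer
FROM orders a
INNER JOIN customers b ON a.customer_id = b.id

Result:
product | customer
--------+---------
Lamp    | Sam     
Pen     | Hank    
Router  | Karen   
Camera  | Karen   
Mouse   | Beth    
Printer | Hank    


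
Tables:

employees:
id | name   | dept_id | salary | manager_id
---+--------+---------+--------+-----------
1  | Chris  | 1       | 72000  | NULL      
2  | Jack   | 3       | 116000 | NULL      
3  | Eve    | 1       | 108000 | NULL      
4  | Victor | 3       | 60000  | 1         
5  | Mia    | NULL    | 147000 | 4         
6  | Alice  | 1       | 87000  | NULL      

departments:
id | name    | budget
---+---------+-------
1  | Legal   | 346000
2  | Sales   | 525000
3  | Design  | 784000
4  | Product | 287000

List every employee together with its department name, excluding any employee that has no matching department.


INNER JOIN keeps only employees rows whose dept_id matches an id in departments. Walk through each employee:
  - employee 1 (Chris): dept_id=1 -> matches Legal
  - employee 2 (Jack): dept_id=3 -> matches Design
  - employee 3 (Eve): dept_id=1 -> matches Legal
  - employee 4 (Victor): dept_id=3 -> matches Design
  - employee 5 (Mia): dept_id=NULL, no match -> dropped
  - employee 6 (Alice): dept_id=1 -> matches Legal
So 1 of 6 rows is dropped.

SQL:
SELECT a.name, b.name AS department
FROM employees a
INNER JOIN departments b ON a.dept_id = b.id

Result:
name   | department
-------+-----------
Chris  | Legal     
Jack   | Design    
Eve    | Legal     
Victor | Design    
Alice  | Legal     


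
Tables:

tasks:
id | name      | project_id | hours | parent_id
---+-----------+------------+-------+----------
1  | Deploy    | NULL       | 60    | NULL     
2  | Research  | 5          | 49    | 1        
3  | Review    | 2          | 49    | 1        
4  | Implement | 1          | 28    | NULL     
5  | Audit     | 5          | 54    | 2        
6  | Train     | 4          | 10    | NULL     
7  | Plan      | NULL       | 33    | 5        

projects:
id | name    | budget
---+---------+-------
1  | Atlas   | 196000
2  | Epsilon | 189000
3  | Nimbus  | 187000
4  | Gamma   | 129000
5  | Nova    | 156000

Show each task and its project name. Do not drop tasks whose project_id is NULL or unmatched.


LEFT JOIN keeps every row from tasks (the left table); where project_id has no match in projects, the project columns become NULL. Walk through each task:
  - task 1 (Deploy): project_id=NULL, no match -> kept with NULL
  - task 2 (Research): project_id=5 -> matches Nova
  - task 3 (Review): project_id=2 -> matches Epsilon
  - task 4 (Implement): project_id=1 -> matches Atlas
  - task 5 (Audit): project_id=5 -> matches Nova
  - task 6 (Train): project_id=4 -> matches Gamma
  - task 7 (Plan): project_id=NULL, no match -> kept with NULL
All 7 rows appear; 2 have NULL project.

SQL:
SELECT a.name, b.name AS project
FROM tasks a
LEFT JOIN projects b ON a.project_id = b.id

Result:
name      | project
----------+--------
Deploy    | NULL   
Research  | Nova   
Review    | Epsilon
Implement | Atlas  
Audit     | Nova   
Train     | Gamma  
Plan      | NULL   


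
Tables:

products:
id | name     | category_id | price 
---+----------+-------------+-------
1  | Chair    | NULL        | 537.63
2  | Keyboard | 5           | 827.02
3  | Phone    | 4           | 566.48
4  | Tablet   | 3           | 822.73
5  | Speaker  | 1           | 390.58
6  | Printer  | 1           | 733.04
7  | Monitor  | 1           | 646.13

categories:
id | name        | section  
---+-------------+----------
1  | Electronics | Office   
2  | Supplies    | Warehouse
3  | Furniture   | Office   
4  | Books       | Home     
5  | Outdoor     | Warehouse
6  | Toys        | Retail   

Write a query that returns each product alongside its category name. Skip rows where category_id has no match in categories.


INNER JOIN keeps only products rows whose category_id matches an id in categories. Walk through each product:
  - product 1 (Chair): category_id=NULL, no match -> dropped
  - product 2 (Keyboard): category_id=5 -> matches Outdoor
  - product 3 (Phone): category_id=4 -> matches Books
  - product 4 (Tablet): category_id=3 -> matches Furniture
  - product 5 (Speaker): category_id=1 -> matches Electronics
  - product 6 (Printer): category_id=1 -> matches Electronics
  - product 7 (Monitor): category_id=1 -> matches Electronics
So 1 of 7 rows is dropped.

SQL:
SELECT a.name, b.name AS category
FROM products a
INNER JOIN categories b ON a.category_id = b.id

Result:
name     | category   
---------+------------
Keyboard | Outdoor    
Phone    | Books      
Tablet   | Furniture  
Speaker  | Electronics
Printer  | Electronics
Monitor  | Electronics


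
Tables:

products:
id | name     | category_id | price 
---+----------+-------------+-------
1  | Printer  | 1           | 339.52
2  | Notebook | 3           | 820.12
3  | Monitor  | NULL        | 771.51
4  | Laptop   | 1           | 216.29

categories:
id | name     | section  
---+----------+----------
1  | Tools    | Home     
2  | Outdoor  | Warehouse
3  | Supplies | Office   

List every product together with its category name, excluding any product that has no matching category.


INNER JOIN keeps only products rows whose category_id matches an id in categories. Walk through each product:
  - product 1 (Printer): category_id=1 -> matches Tools
  - product 2 (Notebook): category_id=3 -> matches Supplies
  - product 3 (Monitor): category_id=NULL, no match -> dropped
  - product 4 (Laptop): category_id=1 -> matches Tools
So 1 of 4 rows is dropped.

SQL:
SELECT a.name, b.name AS category
FROM products a
INNER JOIN categories b ON a.category_id = b.id

Result:
name     | category
---------+---------
Printer  | Tools   
Notebook | Supplies
Laptop   | Tools   


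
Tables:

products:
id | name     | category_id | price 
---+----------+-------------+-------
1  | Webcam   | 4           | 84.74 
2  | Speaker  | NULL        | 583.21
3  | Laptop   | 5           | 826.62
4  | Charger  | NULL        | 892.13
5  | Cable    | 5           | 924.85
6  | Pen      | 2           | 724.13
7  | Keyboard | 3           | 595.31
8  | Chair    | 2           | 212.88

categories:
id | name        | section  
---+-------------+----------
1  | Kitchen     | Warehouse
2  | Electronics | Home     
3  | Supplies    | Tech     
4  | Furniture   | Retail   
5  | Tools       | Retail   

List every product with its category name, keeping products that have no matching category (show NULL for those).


LEFT JOIN keeps every row from products (the left table); where category_id has no match in categories, the category columns become NULL. Walk through each product:
  - product 1 (Webcam): category_id=4 -> matches Furniture
  - product 2 (Speaker): category_id=NULL, no match -> kept with NULL
  - product 3 (Laptop): category_id=5 -> matches Tools
  - product 4 (Charger): category_id=NULL, no match -> kept with NULL
  - product 5 (Cable): category_id=5 -> matches Tools
  - product 6 (Pen): category_id=2 -> matches Electronics
  - product 7 (Keyboard): category_id=3 -> matches Supplies
  - product 8 (Chair): category_id=2 -> matches Electronics
All 8 rows appear; 2 have NULL category.

SQL:
SELECT a.name, b.name AS category
FROM products a
LEFT JOIN categories b ON a.category_id = b.id

Result:
name     | category   
---------+------------
Webcam   | Furniture  
Speaker  | NULL       
Laptop   | Tools      
Charger  | NULL       
Cable    | Tools      
Pen      | Electronics
Keyboard | Supplies   
Chair    | Electronics


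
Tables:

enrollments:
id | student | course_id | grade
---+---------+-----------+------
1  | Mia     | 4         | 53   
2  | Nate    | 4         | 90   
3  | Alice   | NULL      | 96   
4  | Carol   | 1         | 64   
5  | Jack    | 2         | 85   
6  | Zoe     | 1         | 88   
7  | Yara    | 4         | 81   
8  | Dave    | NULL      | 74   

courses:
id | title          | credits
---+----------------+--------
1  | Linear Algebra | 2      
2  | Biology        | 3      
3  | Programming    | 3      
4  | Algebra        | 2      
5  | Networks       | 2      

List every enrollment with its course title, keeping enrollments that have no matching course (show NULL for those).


LEFT JOIN keeps every row from enrollments (the left table); where course_id has no match in courses, the course columns become NULL. Walk through each enrollment:
  - enrollment 1 (Mia): course_id=4 -> matches Algebra
  - enrollment 2 (Nate): course_id=4 -> matches Algebra
  - enrollment 3 (Alice): course_id=NULL, no match -> kept with NULL
  - enrollment 4 (Carol): course_id=1 -> matches Linear Algebra
  - enrollment 5 (Jack): course_id=2 -> matches Biology
  - enrollment 6 (Zoe): course_id=1 -> matches Linear Algebra
  - enrollment 7 (Yara): course_id=4 -> matches Algebra
  - enrollment 8 (Dave): course_id=NULL, no match -> kept with NULL
All 8 rows appear; 2 have NULL course.

SQL:
SELECT a.student, b.title AS course
FROM enrollments a
LEFT JOIN courses b ON a.course_id = b.id

Result:
student | course        
--------+---------------
Mia     | Algebra       
Nate    | Algebra       
Alice   | NULL          
Carol   | Linear Algebra
Jack    | Biology       
Zoe     | Linear Algebra
Yara    | Algebra       
Dave    | NULL          
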